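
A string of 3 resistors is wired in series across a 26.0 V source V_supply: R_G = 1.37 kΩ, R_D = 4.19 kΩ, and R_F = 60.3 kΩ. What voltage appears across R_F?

V ≈ 23.8 V

Total series resistance ΣR = 1.37 + 4.19 + 60.3 = 65.86 kΩ.
Voltage divider: V = V_supply · (60.30 / 65.86) = 26.0 × 0.9156 = 23.81 V.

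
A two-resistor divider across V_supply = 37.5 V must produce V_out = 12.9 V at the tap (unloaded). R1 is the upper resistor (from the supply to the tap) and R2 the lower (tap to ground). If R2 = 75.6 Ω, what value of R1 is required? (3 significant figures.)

R1 ≈ 144 Ω

The divider ratio is R2/(R1+R2) = 12.9/37.5 = 0.3440.
So R1 = R2 · (V_supply/V_out − 1) = 75.6 × (37.5/12.9 − 1) = 75.6 × 1.907 = 144.2 Ω.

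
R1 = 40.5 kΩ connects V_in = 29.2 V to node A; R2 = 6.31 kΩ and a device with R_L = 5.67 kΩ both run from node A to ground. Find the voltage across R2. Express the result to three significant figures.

The load sits in parallel with R2, giving an effective lower resistance R2' = R2·R_L/(R2+R_L) = 2.986 kΩ.
Now apply the divider: V_out = 29.2 × 0.06868 = 2.005 V.
(Unloaded it would be 3.94 V; the load pulls it down.)

V_out ≈ 2.01 V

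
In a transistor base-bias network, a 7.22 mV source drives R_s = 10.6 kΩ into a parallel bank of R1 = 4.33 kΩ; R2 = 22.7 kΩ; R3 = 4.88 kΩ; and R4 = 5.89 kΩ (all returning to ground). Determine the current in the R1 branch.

I ≈ 0.211 µA

Equivalent of the parallel group: R_p = 1.539 kΩ.
V_A by voltage divider: V_A = 7.22 × 1.539/(10.6 + 1.539) = 0.9155 mV.
I(R1) = V_A / R1 = 0.9155/4.33 = 0.2114 µA.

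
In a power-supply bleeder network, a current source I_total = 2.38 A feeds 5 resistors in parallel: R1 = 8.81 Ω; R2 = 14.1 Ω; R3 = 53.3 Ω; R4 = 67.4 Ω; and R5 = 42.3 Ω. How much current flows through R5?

Total conductance ΣG = 1/8.81 + 1/14.1 + 1/53.3 + 1/67.4 + 1/42.3 = 0.2417 (units of 1/Ω).
R5 takes the fraction G_k/ΣG = 0.02364/0.2417 = 0.09782, so I = 2.38 × 0.09782 = 0.2328 A.

I ≈ 0.233 A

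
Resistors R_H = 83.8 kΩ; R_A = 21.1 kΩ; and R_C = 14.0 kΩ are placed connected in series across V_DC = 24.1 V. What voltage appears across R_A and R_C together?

Total series resistance ΣR = 83.8 + 21.1 + 14.0 = 118.9 kΩ.
R_{R_A..R_C} = 21.1 + 14.0 = 35.10 kΩ.
V = V_DC · R/ΣR = 24.1 × 0.2952 = 7.114 V.

V ≈ 7.11 V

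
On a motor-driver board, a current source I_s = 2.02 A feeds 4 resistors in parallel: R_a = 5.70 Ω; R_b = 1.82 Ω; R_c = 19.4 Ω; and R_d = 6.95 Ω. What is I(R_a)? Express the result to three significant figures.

I ≈ 0.385 A

Conductances: ΣG = 1/5.70 + 1/1.82 + 1/19.4 + 1/6.95 = 0.9203 (1/Ω).
By the current-divider rule, I = I_s · G_k/ΣG = 2.02 × 0.1906 = 0.3851 A.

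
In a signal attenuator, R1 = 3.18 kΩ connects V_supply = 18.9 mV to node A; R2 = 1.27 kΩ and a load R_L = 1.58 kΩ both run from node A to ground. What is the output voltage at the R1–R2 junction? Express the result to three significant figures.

V_out ≈ 3.43 mV

The load sits in parallel with R2, giving an effective lower resistance R2' = R2·R_L/(R2+R_L) = 0.7041 kΩ.
Then V_out = V_supply · R2'/(R1 + R2') = 18.9 × 0.7041/3.884 = 3.426 mV.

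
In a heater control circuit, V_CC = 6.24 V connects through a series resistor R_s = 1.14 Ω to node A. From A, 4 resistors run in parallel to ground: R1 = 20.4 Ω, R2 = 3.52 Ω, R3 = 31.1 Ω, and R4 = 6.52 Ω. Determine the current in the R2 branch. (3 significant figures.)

Combine the parallel branches: R_p = (1/20.4 + 1/3.52 + 1/31.1 + 1/6.52)⁻¹ = 1.928 Ω.
Node voltage V_A = V_CC · R_p/(R_s + R_p) = 6.24 × 0.6284 = 3.921 V.
I(R2) = V_A / R2 = 3.921/3.52 = 1.114 A.

I ≈ 1.11 A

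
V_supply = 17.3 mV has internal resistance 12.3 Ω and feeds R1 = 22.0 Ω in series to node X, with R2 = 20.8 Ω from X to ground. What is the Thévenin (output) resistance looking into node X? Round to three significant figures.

R_th ≈ 12.9 Ω

R1' = 12.3 + 22.0 = 34.30 Ω (source resistance + R1).
With V_supply suppressed (replaced by a short), R_th = R1' ‖ R2 = (34.30 × 20.8)/(34.30 + 20.8) = 12.95 Ω.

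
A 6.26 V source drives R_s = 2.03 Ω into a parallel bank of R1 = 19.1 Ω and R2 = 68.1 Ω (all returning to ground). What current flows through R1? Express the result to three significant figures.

Parallel bank: R_p = 1/(1/19.1 + 1/68.1) = 14.92 Ω.
Node voltage V_A = V_in · R_p/(R_s + R_p) = 6.26 × 0.8802 = 5.510 V.
I(R1) = V_A / R1 = 5.510/19.1 = 0.2885 A.
(Check via current divider: I_total = 0.3694 A; share G_k/ΣG = 0.7810 → same result.)

I ≈ 0.288 A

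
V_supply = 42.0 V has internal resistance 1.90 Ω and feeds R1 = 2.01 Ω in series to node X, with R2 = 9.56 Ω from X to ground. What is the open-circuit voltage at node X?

R1' = 1.90 + 2.01 = 3.910 Ω (source resistance + R1).
With X open, the divider is unloaded: V_th = 42.0 × 9.56/13.47 = 29.81 V.

V_th ≈ 29.8 V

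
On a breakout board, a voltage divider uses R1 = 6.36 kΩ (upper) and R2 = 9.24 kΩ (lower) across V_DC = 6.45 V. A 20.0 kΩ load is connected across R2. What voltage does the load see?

First combine the lower leg with the load: R2 ‖ R_L = 6.320 kΩ.
Voltage divider with the loaded lower leg: V_out = 6.45 × 6.320/(6.36 + 6.320) = 6.45 × 0.4984 = 3.215 V.
(Unloaded it would be 3.82 V; the load pulls it down.)

V_out ≈ 3.21 V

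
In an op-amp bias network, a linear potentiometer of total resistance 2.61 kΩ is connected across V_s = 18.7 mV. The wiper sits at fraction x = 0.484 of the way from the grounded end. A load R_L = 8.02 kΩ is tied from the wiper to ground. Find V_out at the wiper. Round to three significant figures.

V_out ≈ 8.37 mV

The pot divides into 1.347 kΩ above the wiper and 1.263 kΩ below.
Lower segment in parallel with the load: 1.263 ‖ 8.02 = 1.091 kΩ.
V_out = 18.7 × 1.091/(1.347 + 1.091) = 8.370 mV.
(Unloaded: V_out = x·V_s = 9.05 mV.)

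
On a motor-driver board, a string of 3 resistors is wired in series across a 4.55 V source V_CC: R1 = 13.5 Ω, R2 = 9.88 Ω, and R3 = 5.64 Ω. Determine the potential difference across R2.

V ≈ 1.55 V

Series total: ΣR = 13.5 + 9.88 + 5.64 = 29.02 Ω.
V = V_CC · R/ΣR = 4.55 × 0.3405 = 1.549 V.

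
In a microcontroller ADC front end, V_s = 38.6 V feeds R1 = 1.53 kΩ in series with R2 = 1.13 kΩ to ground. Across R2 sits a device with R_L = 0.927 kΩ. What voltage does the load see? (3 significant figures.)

The load sits in parallel with R2, giving an effective lower resistance R2' = R2·R_L/(R2+R_L) = 0.5092 kΩ.
Then V_out = V_s · R2'/(R1 + R2') = 38.6 × 0.5092/2.039 = 9.639 V.

V_out ≈ 9.64 V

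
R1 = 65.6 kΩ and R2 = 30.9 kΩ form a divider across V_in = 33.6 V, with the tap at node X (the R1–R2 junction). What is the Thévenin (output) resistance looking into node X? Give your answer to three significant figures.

R_th ≈ 21.0 kΩ

Looking into X with the source shorted: R_th = R1·R2/(R1+R2) = 65.60 × 30.9/96.50 = 21.01 kΩ.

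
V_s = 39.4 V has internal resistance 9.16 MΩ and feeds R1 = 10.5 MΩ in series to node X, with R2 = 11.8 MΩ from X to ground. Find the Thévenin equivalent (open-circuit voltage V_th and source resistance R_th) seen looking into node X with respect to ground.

R1' = 9.16 + 10.5 = 19.66 MΩ (source resistance + R1).
V_th is the unloaded tap voltage: V_s · R2/(R1'+R2) = 39.4 × 0.3751 = 14.78 V.
Zeroing V_s shorts the top of R1' to ground, so R_th = R1' ‖ R2 = 7.374 MΩ.

V_th ≈ 14.8 V, R_th ≈ 7.37 MΩ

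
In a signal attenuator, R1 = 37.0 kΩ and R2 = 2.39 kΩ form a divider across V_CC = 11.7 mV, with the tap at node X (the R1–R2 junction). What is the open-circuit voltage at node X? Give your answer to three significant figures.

V_th ≈ 0.710 mV

V_th is the unloaded tap voltage: V_CC · R2/(R1+R2) = 11.7 × 0.06068 = 0.7099 mV.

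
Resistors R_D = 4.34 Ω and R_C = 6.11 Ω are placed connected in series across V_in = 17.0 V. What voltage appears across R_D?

V ≈ 7.06 V

ΣR = 4.34 + 6.11 = 10.45 Ω.
Voltage divider: V = V_in · (4.340 / 10.45) = 17.0 × 0.4153 = 7.060 V.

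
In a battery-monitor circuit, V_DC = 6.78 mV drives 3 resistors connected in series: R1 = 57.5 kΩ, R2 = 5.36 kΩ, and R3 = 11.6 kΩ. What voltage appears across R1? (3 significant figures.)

ΣR = 57.5 + 5.36 + 11.6 = 74.46 kΩ.
V = V_DC · R/ΣR = 6.78 × 0.7722 = 5.236 mV.

V ≈ 5.24 mV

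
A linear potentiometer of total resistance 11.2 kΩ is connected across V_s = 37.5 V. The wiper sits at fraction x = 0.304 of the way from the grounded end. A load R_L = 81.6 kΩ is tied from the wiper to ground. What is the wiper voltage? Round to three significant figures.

V_out ≈ 11.1 V

Lower segment x·R_p = 3.405 kΩ; upper segment (1−x)·R_p = 7.795 kΩ.
R_L loads the lower segment: effective lower R = 3.268 kΩ.
Loaded-divider output: V_out = 37.5 × 0.2954 = 11.08 V.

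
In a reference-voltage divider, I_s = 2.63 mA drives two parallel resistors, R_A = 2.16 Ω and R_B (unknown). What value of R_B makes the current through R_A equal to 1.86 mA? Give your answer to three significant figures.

The fraction through R_A equals R_B/(R_A+R_B).
With f = 0.7072, R_B = R_A · f/(1−f) = 2.16 × 2.416 = 5.218 Ω.

R_B ≈ 5.22 Ω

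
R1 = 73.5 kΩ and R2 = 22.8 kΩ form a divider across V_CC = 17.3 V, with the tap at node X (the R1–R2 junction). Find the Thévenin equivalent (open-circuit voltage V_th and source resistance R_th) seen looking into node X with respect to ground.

V_th ≈ 4.10 V, R_th ≈ 17.4 kΩ

With X open, the divider is unloaded: V_th = 17.3 × 22.8/96.30 = 4.096 V.
Looking into X with the source shorted: R_th = R1·R2/(R1+R2) = 73.50 × 22.8/96.30 = 17.40 kΩ.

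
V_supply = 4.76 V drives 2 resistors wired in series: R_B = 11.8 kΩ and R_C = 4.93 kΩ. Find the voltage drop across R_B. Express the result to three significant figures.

V ≈ 3.36 V

Total series resistance ΣR = 11.8 + 4.93 = 16.73 kΩ.
V = V_supply · R/ΣR = 4.76 × 0.7053 = 3.357 V.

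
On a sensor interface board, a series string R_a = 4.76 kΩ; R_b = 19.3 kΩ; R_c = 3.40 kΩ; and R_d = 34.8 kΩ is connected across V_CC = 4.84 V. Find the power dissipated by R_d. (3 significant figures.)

ΣR = 62.26 kΩ → I = 4.84/62.26 = 0.07774 mA.
P = I²R = 0.006043 × 34.8 = 0.2103 mW.

P ≈ 0.210 mW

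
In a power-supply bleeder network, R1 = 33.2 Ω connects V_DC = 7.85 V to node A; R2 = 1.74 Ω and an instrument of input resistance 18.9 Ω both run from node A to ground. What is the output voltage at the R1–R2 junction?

R2 ‖ R_L = (1.74 × 18.9)/(1.74 + 18.9) = 1.593 Ω.
Then V_out = V_DC · R2'/(R1 + R2') = 7.85 × 1.593/34.79 = 0.3595 V.

V_out ≈ 0.359 V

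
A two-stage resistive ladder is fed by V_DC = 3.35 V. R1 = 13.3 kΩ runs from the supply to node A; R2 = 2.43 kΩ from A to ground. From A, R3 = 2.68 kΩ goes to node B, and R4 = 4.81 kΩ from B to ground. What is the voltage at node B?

Node A sees R2 in parallel with the series input of stage 2, R3 + R4 = 7.490 kΩ.
R2 ‖ (R3+R4) = 1.835 kΩ.
V_A = 3.35 × 1.835/(13.3 + 1.835) = 0.4061 V.
Stage 2 is unloaded, so V_B = V_A · R4/(R3+R4) = 0.4061 × 4.81/7.490 = 0.2608 V.

V_B ≈ 0.261 V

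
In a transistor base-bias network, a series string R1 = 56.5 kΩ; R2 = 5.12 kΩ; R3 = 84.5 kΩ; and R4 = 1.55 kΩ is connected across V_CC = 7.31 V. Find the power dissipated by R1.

P ≈ 0.138 mW

Series current I = V_CC/ΣR = 7.31/147.7 = 0.04950 mA.
P(R1) = I²·R1 = (0.04950)² × 56.5 = 0.1385 mW.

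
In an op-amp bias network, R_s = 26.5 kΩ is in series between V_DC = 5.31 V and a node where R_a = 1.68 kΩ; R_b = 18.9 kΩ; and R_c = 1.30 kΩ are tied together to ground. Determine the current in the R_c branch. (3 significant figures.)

I ≈ 0.106 mA

Equivalent of the parallel group: R_p = 0.7055 kΩ.
Node voltage V_A = V_DC · R_p/(R_s + R_p) = 5.31 × 0.02593 = 0.1377 V.
I(R_c) = V_A / R_c = 0.1377/1.30 = 0.1059 mA.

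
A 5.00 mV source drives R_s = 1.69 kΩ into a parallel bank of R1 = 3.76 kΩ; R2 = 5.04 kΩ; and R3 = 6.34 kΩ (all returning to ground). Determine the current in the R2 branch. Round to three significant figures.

Combine the parallel branches: R_p = (1/3.76 + 1/5.04 + 1/6.34)⁻¹ = 1.607 kΩ.
V_A by voltage divider: V_A = 5.00 × 1.607/(1.69 + 1.607) = 2.437 mV.
I(R2) = V_A / R2 = 2.437/5.04 = 0.4836 µA.

I ≈ 0.484 µA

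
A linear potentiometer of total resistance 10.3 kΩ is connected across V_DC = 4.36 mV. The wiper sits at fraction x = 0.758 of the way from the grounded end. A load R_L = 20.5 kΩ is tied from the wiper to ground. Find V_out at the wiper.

V_out ≈ 3.03 mV

Lower segment x·R_p = 7.807 kΩ; upper segment (1−x)·R_p = 2.493 kΩ.
(x·R_p) ‖ R_L = 5.654 kΩ.
Loaded-divider output: V_out = 4.36 × 0.6940 = 3.026 mV.
(Unloaded: V_out = x·V_DC = 3.30 mV.)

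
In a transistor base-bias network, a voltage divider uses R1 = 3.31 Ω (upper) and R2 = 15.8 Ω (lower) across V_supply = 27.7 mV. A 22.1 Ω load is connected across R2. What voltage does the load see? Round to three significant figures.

V_out ≈ 20.4 mV

First combine the lower leg with the load: R2 ‖ R_L = 9.213 Ω.
Voltage divider with the loaded lower leg: V_out = 27.7 × 9.213/(3.31 + 9.213) = 27.7 × 0.7357 = 20.38 mV.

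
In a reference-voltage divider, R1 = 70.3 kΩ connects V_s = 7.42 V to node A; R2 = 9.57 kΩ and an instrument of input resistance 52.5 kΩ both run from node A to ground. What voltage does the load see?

First combine the lower leg with the load: R2 ‖ R_L = 8.094 kΩ.
Voltage divider with the loaded lower leg: V_out = 7.42 × 8.094/(70.3 + 8.094) = 7.42 × 0.1033 = 0.7661 V.

V_out ≈ 0.766 V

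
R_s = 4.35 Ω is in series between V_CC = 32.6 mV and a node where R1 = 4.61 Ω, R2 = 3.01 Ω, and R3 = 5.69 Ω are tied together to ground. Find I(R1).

Combine the parallel branches: R_p = (1/4.61 + 1/3.01 + 1/5.69)⁻¹ = 1.380 Ω.
V_A = 32.6 × 1.380/5.730 = 7.849 mV.
Branch current I = V_A/R1 = 7.849/4.61 = 1.703 mA.

I ≈ 1.70 mA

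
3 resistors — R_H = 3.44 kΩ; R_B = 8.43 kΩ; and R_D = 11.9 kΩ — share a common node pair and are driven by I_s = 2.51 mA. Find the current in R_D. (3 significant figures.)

I ≈ 0.428 mA

ΣG = 1/3.44 + 1/8.43 + 1/11.9 = 0.4934.
By the current-divider rule, I = I_s · G_k/ΣG = 2.51 × 0.1703 = 0.4275 mA.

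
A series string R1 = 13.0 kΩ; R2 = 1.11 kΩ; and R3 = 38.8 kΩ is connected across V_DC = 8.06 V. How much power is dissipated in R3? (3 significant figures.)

P ≈ 0.900 mW

Series current I = V_DC/ΣR = 8.06/52.91 = 0.1523 mA.
V(R3) = I·R = 5.911 V; P = V·I = 5.911 × 0.1523 = 0.9004 mW.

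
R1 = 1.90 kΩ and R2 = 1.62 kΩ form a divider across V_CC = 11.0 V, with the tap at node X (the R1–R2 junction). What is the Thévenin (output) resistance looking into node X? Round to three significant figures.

Zeroing V_CC shorts the top of R1 to ground, so R_th = R1 ‖ R2 = 0.8744 kΩ.

R_th ≈ 0.874 kΩ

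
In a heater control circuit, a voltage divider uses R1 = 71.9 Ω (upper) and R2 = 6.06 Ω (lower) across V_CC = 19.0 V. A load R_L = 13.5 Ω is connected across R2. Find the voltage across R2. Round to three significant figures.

V_out ≈ 1.04 V

R2 ‖ R_L = (6.06 × 13.5)/(6.06 + 13.5) = 4.183 Ω.
Now apply the divider: V_out = 19.0 × 0.05497 = 1.044 V.
(Unloaded it would be 1.48 V; the load pulls it down.)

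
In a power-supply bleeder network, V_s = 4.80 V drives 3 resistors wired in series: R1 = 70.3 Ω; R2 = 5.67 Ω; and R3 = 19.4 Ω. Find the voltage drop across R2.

V ≈ 0.285 V

Total series resistance ΣR = 70.3 + 5.67 + 19.4 = 95.37 Ω.
By the voltage-divider rule, V = 4.80 × 5.670/95.37 = 0.2854 V.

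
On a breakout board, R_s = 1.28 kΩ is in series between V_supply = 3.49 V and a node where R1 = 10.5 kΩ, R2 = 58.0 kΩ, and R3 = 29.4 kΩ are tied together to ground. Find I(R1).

I ≈ 0.280 mA

Parallel bank: R_p = 1/(1/10.5 + 1/58.0 + 1/29.4) = 6.826 kΩ.
V_A by voltage divider: V_A = 3.49 × 6.826/(1.28 + 6.826) = 2.939 V.
I(R1) = V_A / R1 = 2.939/10.5 = 0.2799 mA.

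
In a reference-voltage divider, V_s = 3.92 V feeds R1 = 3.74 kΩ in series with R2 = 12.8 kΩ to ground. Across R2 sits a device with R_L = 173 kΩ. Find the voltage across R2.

V_out ≈ 2.98 V

First combine the lower leg with the load: R2 ‖ R_L = 11.92 kΩ.
Then V_out = V_s · R2'/(R1 + R2') = 3.92 × 11.92/15.66 = 2.984 V.
(Unloaded it would be 3.03 V; the load pulls it down.)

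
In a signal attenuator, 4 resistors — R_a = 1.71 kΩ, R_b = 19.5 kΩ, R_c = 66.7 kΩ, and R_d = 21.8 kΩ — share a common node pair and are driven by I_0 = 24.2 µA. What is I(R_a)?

I ≈ 20.3 µA

Total conductance ΣG = 1/1.71 + 1/19.5 + 1/66.7 + 1/21.8 = 0.6969 (units of 1/kΩ).
R_a takes the fraction G_k/ΣG = 0.5848/0.6969 = 0.8391, so I = 24.2 × 0.8391 = 20.31 µA.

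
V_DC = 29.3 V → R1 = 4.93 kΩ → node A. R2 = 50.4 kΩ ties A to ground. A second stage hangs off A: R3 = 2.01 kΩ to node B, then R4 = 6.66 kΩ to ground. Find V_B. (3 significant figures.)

The second stage (R3 + R4 = 8.670 kΩ) loads node A in parallel with R2.
R2 ‖ (R3+R4) = 7.397 kΩ.
So V_A = 29.3 × 0.6001 = 17.58 V.
V_B = V_A × 0.7682 = 13.51 V.

V_B ≈ 13.5 V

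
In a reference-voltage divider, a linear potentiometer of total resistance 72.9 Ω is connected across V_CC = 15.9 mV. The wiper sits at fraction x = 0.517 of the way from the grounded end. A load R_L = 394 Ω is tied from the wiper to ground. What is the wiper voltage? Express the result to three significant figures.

Split the track: R_lower = x·R_p = 37.69 Ω, R_upper = (1−x)·R_p = 35.21 Ω.
Lower segment in parallel with the load: 37.69 ‖ 394 = 34.40 Ω.
Loaded-divider output: V_out = 15.9 × 0.4942 = 7.857 mV.

V_out ≈ 7.86 mV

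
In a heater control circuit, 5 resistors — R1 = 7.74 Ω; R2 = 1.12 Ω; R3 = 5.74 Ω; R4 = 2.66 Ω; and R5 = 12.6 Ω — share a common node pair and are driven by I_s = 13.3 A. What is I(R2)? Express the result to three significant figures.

Total conductance ΣG = 1/7.74 + 1/1.12 + 1/5.74 + 1/2.66 + 1/12.6 = 1.652 (units of 1/Ω).
R2 takes the fraction G_k/ΣG = 0.8929/1.652 = 0.5406, so I = 13.3 × 0.5406 = 7.190 A.

I ≈ 7.19 A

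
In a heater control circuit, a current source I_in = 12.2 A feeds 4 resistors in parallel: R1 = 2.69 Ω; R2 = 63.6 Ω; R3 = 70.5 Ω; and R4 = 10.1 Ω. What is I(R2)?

I ≈ 0.383 A

Conductances: ΣG = 1/2.69 + 1/63.6 + 1/70.5 + 1/10.1 = 0.5007 (1/Ω).
Current divider: I(R2) = I_in · G_k/ΣG = 12.2 × (0.01572/0.5007) = 12.2 × 0.03140 = 0.3831 A.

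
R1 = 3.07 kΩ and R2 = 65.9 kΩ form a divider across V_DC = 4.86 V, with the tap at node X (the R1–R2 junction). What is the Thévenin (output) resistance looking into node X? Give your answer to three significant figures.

Zeroing V_DC shorts the top of R1 to ground, so R_th = R1 ‖ R2 = 2.933 kΩ.

R_th ≈ 2.93 kΩ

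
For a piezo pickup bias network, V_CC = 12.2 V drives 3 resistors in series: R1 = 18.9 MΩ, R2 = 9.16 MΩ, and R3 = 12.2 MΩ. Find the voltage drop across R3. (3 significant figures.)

Total series resistance ΣR = 18.9 + 9.16 + 12.2 = 40.26 MΩ.
By the voltage-divider rule, V = 12.2 × 12.20/40.26 = 3.697 V.

V ≈ 3.70 V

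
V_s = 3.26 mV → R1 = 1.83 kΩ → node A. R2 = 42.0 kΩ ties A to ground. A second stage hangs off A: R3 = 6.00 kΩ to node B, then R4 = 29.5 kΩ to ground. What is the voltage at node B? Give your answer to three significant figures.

Node A sees R2 in parallel with the series input of stage 2, R3 + R4 = 35.50 kΩ.
Effective lower resistance at A: R2 ‖ 35.50 = 19.24 kΩ.
First divider: V_A = V_s · 19.24/(1.83 + 19.24) = 2.977 mV.
Stage 2 is unloaded, so V_B = V_A · R4/(R3+R4) = 2.977 × 29.5/35.50 = 2.474 mV.

V_B ≈ 2.47 mV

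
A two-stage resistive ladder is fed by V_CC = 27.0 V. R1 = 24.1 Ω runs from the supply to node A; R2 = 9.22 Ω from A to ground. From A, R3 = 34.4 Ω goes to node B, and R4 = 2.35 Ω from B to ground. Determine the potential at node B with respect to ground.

V_B ≈ 0.404 V

Looking into the second stage from A: R3 + R4 = 36.75 Ω appears in parallel with R2.
R2 ‖ (R3+R4) = 7.371 Ω.
First divider: V_A = V_CC · 7.371/(24.1 + 7.371) = 6.324 V.
Then the unloaded second divider: V_B = V_A × R4/(R3+R4) = 6.324 × 0.06395 = 0.4044 V.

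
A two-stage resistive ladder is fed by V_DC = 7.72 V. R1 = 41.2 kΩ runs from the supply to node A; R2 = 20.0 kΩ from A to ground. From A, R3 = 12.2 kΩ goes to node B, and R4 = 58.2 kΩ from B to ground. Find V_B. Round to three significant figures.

Looking into the second stage from A: R3 + R4 = 70.40 kΩ appears in parallel with R2.
R2 ‖ (R3+R4) = 15.58 kΩ.
So V_A = 7.72 × 0.2743 = 2.118 V.
Stage 2 is unloaded, so V_B = V_A · R4/(R3+R4) = 2.118 × 58.2/70.40 = 1.751 V.

V_B ≈ 1.75 V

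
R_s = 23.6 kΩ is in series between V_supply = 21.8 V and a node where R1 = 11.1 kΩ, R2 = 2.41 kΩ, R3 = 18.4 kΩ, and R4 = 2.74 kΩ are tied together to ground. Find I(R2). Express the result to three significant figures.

Parallel bank: R_p = 1/(1/11.1 + 1/2.41 + 1/18.4 + 1/2.74) = 1.082 kΩ.
V_A = 21.8 × 1.082/24.68 = 0.9555 V.
I(R2) = V_A / R2 = 0.9555/2.41 = 0.3965 mA.

I ≈ 0.396 mA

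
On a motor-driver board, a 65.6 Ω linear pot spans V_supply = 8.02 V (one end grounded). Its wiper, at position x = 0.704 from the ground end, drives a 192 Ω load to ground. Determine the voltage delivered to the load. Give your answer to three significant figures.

Lower segment x·R_p = 46.18 Ω; upper segment (1−x)·R_p = 19.42 Ω.
R_L loads the lower segment: effective lower R = 37.23 Ω.
V_out = 8.02 × 37.23/(19.42 + 37.23) = 5.271 V.

V_out ≈ 5.27 V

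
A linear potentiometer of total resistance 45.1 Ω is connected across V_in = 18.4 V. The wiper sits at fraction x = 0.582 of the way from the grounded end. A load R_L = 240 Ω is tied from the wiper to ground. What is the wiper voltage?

V_out ≈ 10.2 V

Split the track: R_lower = x·R_p = 26.25 Ω, R_upper = (1−x)·R_p = 18.85 Ω.
R_L loads the lower segment: effective lower R = 23.66 Ω.
Then V_out = V_in · 23.66/(18.85 + 23.66) = 10.24 V.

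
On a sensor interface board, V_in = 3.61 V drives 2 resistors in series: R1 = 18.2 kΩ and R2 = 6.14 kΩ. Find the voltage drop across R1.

Total series resistance ΣR = 18.2 + 6.14 = 24.34 kΩ.
V = V_in · R/ΣR = 3.61 × 0.7477 = 2.699 V.

V ≈ 2.70 V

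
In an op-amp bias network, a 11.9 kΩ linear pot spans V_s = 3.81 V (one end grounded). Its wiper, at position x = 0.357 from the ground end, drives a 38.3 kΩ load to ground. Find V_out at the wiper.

V_out ≈ 1.27 V

Split the track: R_lower = x·R_p = 4.248 kΩ, R_upper = (1−x)·R_p = 7.652 kΩ.
(x·R_p) ‖ R_L = 3.824 kΩ.
V_out = 3.81 × 3.824/(7.652 + 3.824) = 1.270 V.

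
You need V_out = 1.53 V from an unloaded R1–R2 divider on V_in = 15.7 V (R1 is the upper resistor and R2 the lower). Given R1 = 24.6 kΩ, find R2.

R2 ≈ 2.66 kΩ

Required fraction k = V_out/V_in = 0.09745.
R2 = R1 · 0.09745/(1 − 0.09745) = 2.656 kΩ.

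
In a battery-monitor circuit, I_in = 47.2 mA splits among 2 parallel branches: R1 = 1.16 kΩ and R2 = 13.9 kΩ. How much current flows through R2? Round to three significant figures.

I ≈ 3.64 mA

For two parallel branches, I_k = I_in · (other R)/(sum of R).
I(R2) = 47.2 × 1.16/(1.16 + 13.9) = 47.2 × 0.07703 = 3.636 mA.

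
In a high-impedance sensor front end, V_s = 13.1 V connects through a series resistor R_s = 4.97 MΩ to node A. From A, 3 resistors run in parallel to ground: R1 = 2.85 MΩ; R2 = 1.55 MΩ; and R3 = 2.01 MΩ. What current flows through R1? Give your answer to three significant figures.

I ≈ 0.546 µA

Equivalent of the parallel group: R_p = 0.6695 MΩ.
V_A = 13.1 × 0.6695/5.640 = 1.555 V.
Branch current I = V_A/R1 = 1.555/2.85 = 0.5457 µA.
(Equivalently: I_total = 2.323 µA, then current-divider fraction G_k/ΣG = 0.2349.)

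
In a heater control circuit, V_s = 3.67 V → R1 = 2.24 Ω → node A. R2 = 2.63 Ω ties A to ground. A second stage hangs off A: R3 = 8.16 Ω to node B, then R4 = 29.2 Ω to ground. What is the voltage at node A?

Looking into the second stage from A: R3 + R4 = 37.36 Ω appears in parallel with R2.
R2 ‖ (R3+R4) = 2.457 Ω.
So V_A = 3.67 × 0.5231 = 1.920 V.

V_A ≈ 1.92 V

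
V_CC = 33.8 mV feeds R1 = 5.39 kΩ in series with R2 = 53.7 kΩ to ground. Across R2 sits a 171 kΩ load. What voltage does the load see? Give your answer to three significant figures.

V_out ≈ 29.9 mV

R2 ‖ R_L = (53.7 × 171)/(53.7 + 171) = 40.87 kΩ.
Voltage divider with the loaded lower leg: V_out = 33.8 × 40.87/(5.39 + 40.87) = 33.8 × 0.8835 = 29.86 mV.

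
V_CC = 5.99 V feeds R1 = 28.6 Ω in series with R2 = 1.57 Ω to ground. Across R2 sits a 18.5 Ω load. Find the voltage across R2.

V_out ≈ 0.289 V

The load sits in parallel with R2, giving an effective lower resistance R2' = R2·R_L/(R2+R_L) = 1.447 Ω.
Now apply the divider: V_out = 5.99 × 0.04816 = 0.2885 V.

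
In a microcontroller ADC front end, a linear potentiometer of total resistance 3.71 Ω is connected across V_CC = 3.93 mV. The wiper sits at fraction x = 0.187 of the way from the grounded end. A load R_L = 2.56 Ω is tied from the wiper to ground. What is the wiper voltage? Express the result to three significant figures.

Split the track: R_lower = x·R_p = 0.6938 Ω, R_upper = (1−x)·R_p = 3.016 Ω.
Lower segment in parallel with the load: 0.6938 ‖ 2.56 = 0.5458 Ω.
Then V_out = V_CC · 0.5458/(3.016 + 0.5458) = 0.6022 mV.

V_out ≈ 0.602 mV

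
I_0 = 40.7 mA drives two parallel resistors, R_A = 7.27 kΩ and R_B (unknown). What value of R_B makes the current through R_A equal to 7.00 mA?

In a two-way split, I_A/I_0 = R_B/(R_A + R_B).
7.00/40.7 = R_B/(R_A + R_B) → R_B = R_A · (0.1720)/(1 − 0.1720) = 7.27 × 0.2077 = 1.510 kΩ.

R_B ≈ 1.51 kΩ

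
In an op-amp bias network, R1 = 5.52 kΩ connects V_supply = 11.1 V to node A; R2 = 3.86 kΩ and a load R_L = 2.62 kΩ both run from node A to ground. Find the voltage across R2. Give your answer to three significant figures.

V_out ≈ 2.45 V

First combine the lower leg with the load: R2 ‖ R_L = 1.561 kΩ.
Now apply the divider: V_out = 11.1 × 0.2204 = 2.447 V.
(Unloaded it would be 4.57 V; the load pulls it down.)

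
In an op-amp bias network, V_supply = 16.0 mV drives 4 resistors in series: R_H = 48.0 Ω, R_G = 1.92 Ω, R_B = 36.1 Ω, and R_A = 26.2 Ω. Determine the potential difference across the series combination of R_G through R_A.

V ≈ 9.16 mV

Series total: ΣR = 48.0 + 1.92 + 36.1 + 26.2 = 112.2 Ω.
R_{R_G..R_A} = 1.92 + 36.1 + 26.2 = 64.22 Ω.
Voltage divider: V = V_supply · (64.22 / 112.2) = 16.0 × 0.5723 = 9.156 mV.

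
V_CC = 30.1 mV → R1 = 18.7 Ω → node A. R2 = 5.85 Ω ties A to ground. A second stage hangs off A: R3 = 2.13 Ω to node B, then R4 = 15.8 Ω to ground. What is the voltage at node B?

V_B ≈ 5.06 mV

The second stage (R3 + R4 = 17.93 Ω) loads node A in parallel with R2.
Effective lower resistance at A: R2 ‖ 17.93 = 4.411 Ω.
V_A = 30.1 × 4.411/(18.7 + 4.411) = 5.745 mV.
V_B = V_A × 0.8812 = 5.062 mV.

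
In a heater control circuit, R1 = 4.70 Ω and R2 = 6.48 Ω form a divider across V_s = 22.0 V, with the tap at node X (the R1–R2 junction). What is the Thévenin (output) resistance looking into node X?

Looking into X with the source shorted: R_th = R1·R2/(R1+R2) = 4.700 × 6.48/11.18 = 2.724 Ω.

R_th ≈ 2.72 Ω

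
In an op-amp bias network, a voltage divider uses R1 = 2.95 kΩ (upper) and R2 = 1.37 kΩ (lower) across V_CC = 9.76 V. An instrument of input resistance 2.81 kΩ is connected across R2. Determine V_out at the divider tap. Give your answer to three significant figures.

V_out ≈ 2.32 V

R2 ‖ R_L = (1.37 × 2.81)/(1.37 + 2.81) = 0.9210 kΩ.
Then V_out = V_CC · R2'/(R1 + R2') = 9.76 × 0.9210/3.871 = 2.322 V.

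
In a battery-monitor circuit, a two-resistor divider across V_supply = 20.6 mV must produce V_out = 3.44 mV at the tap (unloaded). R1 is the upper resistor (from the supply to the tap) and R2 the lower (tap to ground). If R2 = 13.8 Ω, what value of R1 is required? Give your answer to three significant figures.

V_out/V_supply = R2/(R1+R2) = 0.1670.
Rearranging, R1 = R2·(1−k)/k = 13.8 × 4.988 = 68.84 Ω.

R1 ≈ 68.8 Ω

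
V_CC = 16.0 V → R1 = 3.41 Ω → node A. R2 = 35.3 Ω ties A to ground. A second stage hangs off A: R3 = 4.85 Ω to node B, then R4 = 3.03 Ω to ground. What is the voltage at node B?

V_B ≈ 4.02 V

The second stage (R3 + R4 = 7.880 Ω) loads node A in parallel with R2.
Effective lower resistance at A: R2 ‖ 7.880 = 6.442 Ω.
So V_A = 16.0 × 0.6539 = 10.46 V.
V_B = V_A × 0.3845 = 4.023 V.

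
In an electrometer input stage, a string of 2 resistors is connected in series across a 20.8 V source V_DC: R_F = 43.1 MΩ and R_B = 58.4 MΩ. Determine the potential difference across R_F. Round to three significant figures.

Total series resistance ΣR = 43.1 + 58.4 = 101.5 MΩ.
Voltage divider: V = V_DC · (43.10 / 101.5) = 20.8 × 0.4246 = 8.832 V.

V ≈ 8.83 V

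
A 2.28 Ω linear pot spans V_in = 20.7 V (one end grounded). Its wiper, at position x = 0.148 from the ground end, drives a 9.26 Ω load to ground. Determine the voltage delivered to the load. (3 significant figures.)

V_out ≈ 2.97 V

Lower segment x·R_p = 0.3374 Ω; upper segment (1−x)·R_p = 1.943 Ω.
(x·R_p) ‖ R_L = 0.3256 Ω.
V_out = 20.7 × 0.3256/(1.943 + 0.3256) = 2.971 V.
(Unloaded: V_out = x·V_in = 3.06 V.)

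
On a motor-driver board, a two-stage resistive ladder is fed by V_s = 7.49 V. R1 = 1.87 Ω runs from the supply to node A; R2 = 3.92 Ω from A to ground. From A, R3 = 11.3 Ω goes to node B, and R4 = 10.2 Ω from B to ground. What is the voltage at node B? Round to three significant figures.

V_B ≈ 2.27 V

Looking into the second stage from A: R3 + R4 = 21.50 Ω appears in parallel with R2.
Effective lower resistance at A: R2 ‖ 21.50 = 3.315 Ω.
First divider: V_A = V_s · 3.315/(1.87 + 3.315) = 4.789 V.
Then the unloaded second divider: V_B = V_A × R4/(R3+R4) = 4.789 × 0.4744 = 2.272 V.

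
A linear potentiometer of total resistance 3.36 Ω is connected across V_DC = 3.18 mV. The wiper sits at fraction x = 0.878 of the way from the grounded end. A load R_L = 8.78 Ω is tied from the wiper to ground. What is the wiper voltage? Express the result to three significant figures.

Lower segment x·R_p = 2.950 Ω; upper segment (1−x)·R_p = 0.4099 Ω.
R_L loads the lower segment: effective lower R = 2.208 Ω.
V_out = 3.18 × 2.208/(0.4099 + 2.208) = 2.682 mV.
(Unloaded: V_out = x·V_DC = 2.79 mV.)

V_out ≈ 2.68 mV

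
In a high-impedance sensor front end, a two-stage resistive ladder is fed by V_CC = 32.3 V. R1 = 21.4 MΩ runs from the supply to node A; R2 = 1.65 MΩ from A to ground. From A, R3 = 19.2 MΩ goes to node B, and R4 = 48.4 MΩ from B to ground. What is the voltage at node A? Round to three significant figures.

V_A ≈ 2.26 V

Looking into the second stage from A: R3 + R4 = 67.60 MΩ appears in parallel with R2.
R2 ‖ (R3+R4) = 1.611 MΩ.
V_A = 32.3 × 1.611/(21.4 + 1.611) = 2.261 V.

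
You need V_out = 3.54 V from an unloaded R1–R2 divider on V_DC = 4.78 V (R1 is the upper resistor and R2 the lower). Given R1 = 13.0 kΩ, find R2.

Required fraction k = V_out/V_DC = 0.7406.
Rearranging, R2 = R1·k/(1−k) = 13.0 × 2.855 = 37.11 kΩ.

R2 ≈ 37.1 kΩ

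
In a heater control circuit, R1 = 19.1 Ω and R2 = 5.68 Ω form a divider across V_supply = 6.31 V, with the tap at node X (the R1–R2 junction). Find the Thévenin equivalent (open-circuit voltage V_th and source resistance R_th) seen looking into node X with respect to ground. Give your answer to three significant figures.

Open-circuit (no load on X): V_th = V_supply · R2/(R1 + R2) = 6.31 × 5.68/(19.10 + 5.68) = 1.446 V.
Zeroing V_supply shorts the top of R1 to ground, so R_th = R1 ‖ R2 = 4.378 Ω.

V_th ≈ 1.45 V, R_th ≈ 4.38 Ω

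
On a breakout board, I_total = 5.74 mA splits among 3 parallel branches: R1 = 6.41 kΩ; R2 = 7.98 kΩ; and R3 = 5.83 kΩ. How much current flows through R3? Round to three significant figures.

I ≈ 2.17 mA

ΣG = 1/6.41 + 1/7.98 + 1/5.83 = 0.4528.
By the current-divider rule, I = I_total · G_k/ΣG = 5.74 × 0.3788 = 2.174 mA.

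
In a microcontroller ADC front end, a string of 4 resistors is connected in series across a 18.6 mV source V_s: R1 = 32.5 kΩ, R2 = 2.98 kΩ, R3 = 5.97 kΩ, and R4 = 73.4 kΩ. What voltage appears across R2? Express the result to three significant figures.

V ≈ 0.483 mV

Total series resistance ΣR = 32.5 + 2.98 + 5.97 + 73.4 = 114.9 kΩ.
Voltage divider: V = V_s · (2.980 / 114.9) = 18.6 × 0.02595 = 0.4826 mV.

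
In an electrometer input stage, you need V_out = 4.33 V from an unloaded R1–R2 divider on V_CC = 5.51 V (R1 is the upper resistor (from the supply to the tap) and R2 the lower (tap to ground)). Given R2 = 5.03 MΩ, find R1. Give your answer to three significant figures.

The divider ratio is R2/(R1+R2) = 4.33/5.51 = 0.7858.
R1 = R2·(1/k − 1) = 5.03 × 0.2725 = 1.371 MΩ.

R1 ≈ 1.37 MΩ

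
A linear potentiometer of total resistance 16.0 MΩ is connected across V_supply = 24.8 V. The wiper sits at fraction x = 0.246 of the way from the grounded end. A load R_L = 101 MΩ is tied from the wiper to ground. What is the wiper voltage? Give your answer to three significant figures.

Split the track: R_lower = x·R_p = 3.936 MΩ, R_upper = (1−x)·R_p = 12.06 MΩ.
Lower segment in parallel with the load: 3.936 ‖ 101 = 3.788 MΩ.
Then V_out = V_supply · 3.788/(12.06 + 3.788) = 5.927 V.
(Unloaded: V_out = x·V_supply = 6.10 V.)

V_out ≈ 5.93 V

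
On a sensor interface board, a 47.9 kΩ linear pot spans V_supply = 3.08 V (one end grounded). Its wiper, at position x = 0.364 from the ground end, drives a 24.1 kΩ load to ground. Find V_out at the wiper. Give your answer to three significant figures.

V_out ≈ 0.768 V

Lower segment x·R_p = 17.44 kΩ; upper segment (1−x)·R_p = 30.46 kΩ.
Lower segment in parallel with the load: 17.44 ‖ 24.1 = 10.12 kΩ.
V_out = 3.08 × 10.12/(30.46 + 10.12) = 0.7678 V.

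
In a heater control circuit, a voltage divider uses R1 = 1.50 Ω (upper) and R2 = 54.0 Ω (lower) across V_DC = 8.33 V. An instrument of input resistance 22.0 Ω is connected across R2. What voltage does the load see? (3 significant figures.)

V_out ≈ 7.60 V

First combine the lower leg with the load: R2 ‖ R_L = 15.63 Ω.
Voltage divider with the loaded lower leg: V_out = 8.33 × 15.63/(1.50 + 15.63) = 8.33 × 0.9124 = 7.601 V.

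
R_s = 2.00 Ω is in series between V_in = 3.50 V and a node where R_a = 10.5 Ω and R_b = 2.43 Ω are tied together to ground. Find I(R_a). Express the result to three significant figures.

Equivalent of the parallel group: R_p = 1.973 Ω.
V_A by voltage divider: V_A = 3.50 × 1.973/(2.00 + 1.973) = 1.738 V.
I(R_a) = V_A / R_a = 1.738/10.5 = 0.1655 A.
(Equivalently: I_total = 0.8809 A, then current-divider fraction G_k/ΣG = 0.1879.)

I ≈ 0.166 A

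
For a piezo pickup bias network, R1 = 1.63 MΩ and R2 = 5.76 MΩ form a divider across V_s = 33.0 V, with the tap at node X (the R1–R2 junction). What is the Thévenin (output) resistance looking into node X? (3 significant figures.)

R_th ≈ 1.27 MΩ

With V_s suppressed (replaced by a short), R_th = R1 ‖ R2 = (1.630 × 5.76)/(1.630 + 5.76) = 1.270 MΩ.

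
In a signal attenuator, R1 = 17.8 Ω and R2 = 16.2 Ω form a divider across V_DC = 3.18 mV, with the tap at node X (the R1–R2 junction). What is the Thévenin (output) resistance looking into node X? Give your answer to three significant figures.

R_th ≈ 8.48 Ω

With V_DC suppressed (replaced by a short), R_th = R1 ‖ R2 = (17.80 × 16.2)/(17.80 + 16.2) = 8.481 Ω.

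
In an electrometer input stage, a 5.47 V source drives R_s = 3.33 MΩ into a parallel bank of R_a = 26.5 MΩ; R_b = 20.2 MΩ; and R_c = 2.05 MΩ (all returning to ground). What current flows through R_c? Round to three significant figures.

Combine the parallel branches: R_p = (1/26.5 + 1/20.2 + 1/2.05)⁻¹ = 1.739 MΩ.
Node voltage V_A = V_s · R_p/(R_s + R_p) = 5.47 × 0.3431 = 1.877 V.
I(R_c) = V_A / R_c = 1.877/2.05 = 0.9154 µA.

I ≈ 0.915 µA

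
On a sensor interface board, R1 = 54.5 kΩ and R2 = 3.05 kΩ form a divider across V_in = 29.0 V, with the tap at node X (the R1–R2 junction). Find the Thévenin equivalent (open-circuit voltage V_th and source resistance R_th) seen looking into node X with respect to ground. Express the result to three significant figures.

Open-circuit (no load on X): V_th = V_in · R2/(R1 + R2) = 29.0 × 3.05/(54.50 + 3.05) = 1.537 V.
With V_in suppressed (replaced by a short), R_th = R1 ‖ R2 = (54.50 × 3.05)/(54.50 + 3.05) = 2.888 kΩ.

V_th ≈ 1.54 V, R_th ≈ 2.89 kΩ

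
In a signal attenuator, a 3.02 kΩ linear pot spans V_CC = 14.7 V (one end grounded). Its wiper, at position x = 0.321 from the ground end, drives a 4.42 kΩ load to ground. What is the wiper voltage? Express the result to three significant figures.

V_out ≈ 4.11 V

Split the track: R_lower = x·R_p = 0.9694 kΩ, R_upper = (1−x)·R_p = 2.051 kΩ.
Lower segment in parallel with the load: 0.9694 ‖ 4.42 = 0.7950 kΩ.
V_out = 14.7 × 0.7950/(2.051 + 0.7950) = 4.107 V.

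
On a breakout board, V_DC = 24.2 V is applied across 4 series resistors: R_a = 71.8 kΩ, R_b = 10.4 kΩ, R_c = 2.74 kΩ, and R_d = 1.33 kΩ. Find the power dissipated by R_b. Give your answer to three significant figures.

ΣR = 86.27 kΩ → I = 24.2/86.27 = 0.2805 mA.
V(R_b) = I·R = 2.917 V; P = V·I = 2.917 × 0.2805 = 0.8184 mW.

P ≈ 0.818 mW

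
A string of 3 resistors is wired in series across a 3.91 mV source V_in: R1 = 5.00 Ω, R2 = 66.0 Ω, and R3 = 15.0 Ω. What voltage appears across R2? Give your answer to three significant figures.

Series total: ΣR = 5.00 + 66.0 + 15.0 = 86.00 Ω.
Voltage divider: V = V_in · (66.00 / 86.00) = 3.91 × 0.7674 = 3.001 mV.

V ≈ 3.00 mV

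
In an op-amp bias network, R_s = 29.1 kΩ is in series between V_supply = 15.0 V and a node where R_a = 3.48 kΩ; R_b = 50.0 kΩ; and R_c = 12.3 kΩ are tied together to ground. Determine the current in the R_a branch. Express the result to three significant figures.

I ≈ 0.350 mA

Combine the parallel branches: R_p = (1/3.48 + 1/50.0 + 1/12.3)⁻¹ = 2.573 kΩ.
Node voltage V_A = V_supply · R_p/(R_s + R_p) = 15.0 × 0.08124 = 1.219 V.
I(R_a) = V_A / R_a = 1.219/3.48 = 0.3502 mA.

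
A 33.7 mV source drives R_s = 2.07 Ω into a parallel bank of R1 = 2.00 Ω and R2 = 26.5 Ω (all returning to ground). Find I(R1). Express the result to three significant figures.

Parallel bank: R_p = 1/(1/2.00 + 1/26.5) = 1.860 Ω.
V_A by voltage divider: V_A = 33.7 × 1.860/(2.07 + 1.860) = 15.95 mV.
I(R1) = V_A / R1 = 15.95/2.00 = 7.974 mA.
(Equivalently: I_total = 8.576 mA, then current-divider fraction G_k/ΣG = 0.9298.)

I ≈ 7.97 mA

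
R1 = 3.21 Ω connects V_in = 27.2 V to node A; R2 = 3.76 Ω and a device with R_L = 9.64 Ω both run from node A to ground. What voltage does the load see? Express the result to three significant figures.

R2 ‖ R_L = (3.76 × 9.64)/(3.76 + 9.64) = 2.705 Ω.
Voltage divider with the loaded lower leg: V_out = 27.2 × 2.705/(3.21 + 2.705) = 27.2 × 0.4573 = 12.44 V.
(Unloaded it would be 14.7 V; the load pulls it down.)

V_out ≈ 12.4 V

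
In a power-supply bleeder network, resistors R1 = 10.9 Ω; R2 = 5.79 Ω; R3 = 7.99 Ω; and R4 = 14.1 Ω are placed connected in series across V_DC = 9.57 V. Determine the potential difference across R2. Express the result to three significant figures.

Series total: ΣR = 10.9 + 5.79 + 7.99 + 14.1 = 38.78 Ω.
V = V_DC · R/ΣR = 9.57 × 0.1493 = 1.429 V.

V ≈ 1.43 V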